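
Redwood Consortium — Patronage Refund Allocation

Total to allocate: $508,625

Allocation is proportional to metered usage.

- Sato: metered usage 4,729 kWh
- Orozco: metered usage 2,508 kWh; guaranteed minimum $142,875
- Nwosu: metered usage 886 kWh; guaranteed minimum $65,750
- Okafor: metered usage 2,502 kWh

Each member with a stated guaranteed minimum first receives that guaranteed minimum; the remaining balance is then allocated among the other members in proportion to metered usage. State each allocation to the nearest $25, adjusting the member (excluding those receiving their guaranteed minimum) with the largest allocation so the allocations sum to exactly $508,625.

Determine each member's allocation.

Sato: $196,200 | Orozco: $142,875 | Nwosu: $65,750 | Okafor: $103,800

Fund the minimums — Orozco $142,875; Nwosu $65,750. Residual $300,000.
Residual split over remaining metered usage 7,231: Sato 196,196.93 → $196,200; Okafor 103,803.07 → $103,800.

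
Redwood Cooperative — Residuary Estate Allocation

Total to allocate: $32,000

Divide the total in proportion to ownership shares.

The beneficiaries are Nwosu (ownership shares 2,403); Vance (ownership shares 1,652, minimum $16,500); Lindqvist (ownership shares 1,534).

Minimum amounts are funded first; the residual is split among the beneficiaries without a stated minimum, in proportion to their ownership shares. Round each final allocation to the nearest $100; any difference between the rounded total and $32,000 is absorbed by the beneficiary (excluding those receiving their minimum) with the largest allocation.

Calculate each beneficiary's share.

Guaranteed amounts: Vance $16,500. Residual $15,500.
Residual split over remaining ownership shares 3,937: Nwosu 9,460.63 → $9,500; Lindqvist 6,039.37 → $6,000.

Nwosu: $9,500 | Vance: $16,500 | Lindqvist: $6,000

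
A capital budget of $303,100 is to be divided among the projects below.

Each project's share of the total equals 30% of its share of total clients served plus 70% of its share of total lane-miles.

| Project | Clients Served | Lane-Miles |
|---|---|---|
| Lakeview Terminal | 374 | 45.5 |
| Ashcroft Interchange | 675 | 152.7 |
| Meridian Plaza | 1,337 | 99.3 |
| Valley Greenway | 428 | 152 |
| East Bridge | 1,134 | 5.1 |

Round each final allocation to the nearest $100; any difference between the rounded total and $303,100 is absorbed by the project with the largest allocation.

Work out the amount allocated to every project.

Lakeview Terminal: $29,800 · Ashcroft Interchange: $86,900 · Meridian Plaza: $77,100 · Valley Greenway: $80,800 · East Bridge: $28,500

Totals — clients served 3,948, lane-miles 454.6.
Combined weights (30% clients served + 70% lane-miles): Lakeview Terminal 0.0985; Ashcroft Interchange 0.2864; Meridian Plaza 0.2545; Valley Greenway 0.2666; East Bridge 0.0940.
Unrounded shares: Lakeview Terminal 29,849.60; Ashcroft Interchange 86,814.38; Meridian Plaza 77,138.77; Valley Greenway 80,798.79; East Bridge 28,498.45.
Rounded to nearest $100: Lakeview Terminal $29,800; Ashcroft Interchange $86,800; Meridian Plaza $77,100; Valley Greenway $80,800; East Bridge $28,500. Sum = $303,000.
Difference $303,100 − $303,000 = +$100 applied to largest allocation (Ashcroft Interchange): Ashcroft Interchange becomes $86,900.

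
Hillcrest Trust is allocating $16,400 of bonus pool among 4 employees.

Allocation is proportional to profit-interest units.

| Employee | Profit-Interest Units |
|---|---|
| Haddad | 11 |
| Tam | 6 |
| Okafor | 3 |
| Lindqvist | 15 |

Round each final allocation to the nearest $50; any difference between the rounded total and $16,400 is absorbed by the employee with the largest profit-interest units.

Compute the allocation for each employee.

Combined profit-interest units = 11 + 6 + 3 + 15 = 35.
Proportional shares: Haddad 5,154.29; Tam 2,811.43; Okafor 1,405.71; Lindqvist 7,028.57.
Rounded to nearest $50: Haddad $5,150; Tam $2,800; Okafor $1,400; Lindqvist $7,050. Sum = $16,400.
Rounded total matches; no reconciliation needed.

Haddad: $5,150 · Tam: $2,800 · Okafor: $1,400 · Lindqvist: $7,050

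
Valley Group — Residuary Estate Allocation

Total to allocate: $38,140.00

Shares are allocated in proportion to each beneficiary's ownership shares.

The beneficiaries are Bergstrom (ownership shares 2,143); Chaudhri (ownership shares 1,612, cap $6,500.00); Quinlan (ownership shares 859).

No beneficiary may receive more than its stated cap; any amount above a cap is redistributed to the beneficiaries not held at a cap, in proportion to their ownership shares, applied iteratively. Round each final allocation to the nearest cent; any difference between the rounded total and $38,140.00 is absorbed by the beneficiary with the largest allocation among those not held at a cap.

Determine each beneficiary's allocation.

Bergstrom: $22,586.45 · Chaudhri: $6,500.00 · Quinlan: $9,053.55

Sum of ownership shares: 4,614.
Pro-rata shares before constraints: Bergstrom 17,714.3520; Chaudhri 13,325.0282; Quinlan 7,100.6199.
Cap binds for Chaudhri ($6,500.00); residual $31,640.00 reallocated over remaining ownership shares 3,002.
Shares after redistribution: Bergstrom 22,586.4490 → $22,586.45; Quinlan 9,053.5510 → $9,053.55.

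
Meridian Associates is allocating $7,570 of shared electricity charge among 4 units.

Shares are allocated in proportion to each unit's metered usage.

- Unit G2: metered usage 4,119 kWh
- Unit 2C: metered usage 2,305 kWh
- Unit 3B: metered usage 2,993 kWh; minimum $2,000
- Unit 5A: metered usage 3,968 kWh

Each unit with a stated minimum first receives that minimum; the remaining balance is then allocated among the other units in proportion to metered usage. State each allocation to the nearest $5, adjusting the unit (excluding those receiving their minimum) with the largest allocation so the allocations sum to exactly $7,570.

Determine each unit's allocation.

Minimums first: Unit 3B $2,000. Remaining pool $5,570.
Remaining pool split over remaining metered usage 10,392: Unit G2 2,207.74 → $2,210; Unit 2C 1,235.46 → $1,235; Unit 5A 2,126.81 → $2,125.

Unit G2: $2,210; Unit 2C: $1,235; Unit 3B: $2,000; Unit 5A: $2,125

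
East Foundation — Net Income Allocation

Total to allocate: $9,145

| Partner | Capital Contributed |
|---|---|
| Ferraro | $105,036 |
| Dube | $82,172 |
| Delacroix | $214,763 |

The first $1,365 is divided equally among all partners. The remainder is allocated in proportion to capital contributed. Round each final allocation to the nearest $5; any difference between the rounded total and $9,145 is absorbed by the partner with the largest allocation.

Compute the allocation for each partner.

Ferraro: $2,490 · Dube: $2,045 · Delacroix: $4,610

First tranche $1,365 split equally: $455 each.
Remainder $7,780 by capital contributed (total 401,971): Ferraro 2,032.93 → $2,035; Dube 1,590.41 → $1,590; Delacroix 4,156.66 → $4,155.
Totals: Ferraro $455 + $2,035 = $2,490; Dube $455 + $1,590 = $2,045; Delacroix $455 + $4,155 = $4,610.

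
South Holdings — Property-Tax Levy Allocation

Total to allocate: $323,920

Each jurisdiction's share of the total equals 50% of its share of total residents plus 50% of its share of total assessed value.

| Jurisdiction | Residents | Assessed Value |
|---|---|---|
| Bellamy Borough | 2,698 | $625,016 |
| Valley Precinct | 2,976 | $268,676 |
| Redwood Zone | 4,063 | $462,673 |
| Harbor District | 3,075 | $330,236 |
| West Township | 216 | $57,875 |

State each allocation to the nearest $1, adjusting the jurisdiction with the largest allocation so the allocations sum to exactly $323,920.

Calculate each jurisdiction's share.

Residents total 13,028; assessed value total 1,744,476.
Blended shares (50% residents + 50% assessed value): Bellamy Borough 0.2827; Valley Precinct 0.1912; Redwood Zone 0.2885; Harbor District 0.2127; West Township 0.0249.
Proportional shares: Bellamy Borough 91,568.19; Valley Precinct 61,941.01; Redwood Zone 93,465.26; Harbor District 68,887.08; West Township 8,058.45.
Rounded to nearest $1: Bellamy Borough $91,568; Valley Precinct $61,941; Redwood Zone $93,465; Harbor District $68,887; West Township $8,058. Sum = $323,919.
Difference $323,920 − $323,919 = +$1 applied to largest allocation (Redwood Zone): Redwood Zone becomes $93,466.

Bellamy Borough: $91,568; Valley Precinct: $61,941; Redwood Zone: $93,466; Harbor District: $68,887; West Township: $8,058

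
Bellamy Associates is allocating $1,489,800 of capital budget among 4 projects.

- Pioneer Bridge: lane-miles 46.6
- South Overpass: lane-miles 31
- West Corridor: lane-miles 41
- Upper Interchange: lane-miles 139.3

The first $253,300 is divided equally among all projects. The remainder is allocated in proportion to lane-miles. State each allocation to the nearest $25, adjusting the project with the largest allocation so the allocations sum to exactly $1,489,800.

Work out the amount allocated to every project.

Equal tier: $253,300 ÷ 4 = $63,325 apiece.
Remainder $1,236,500 by lane-miles (total 257.9): Pioneer Bridge 223,423.42 → $223,425; South Overpass 148,629.31 → $148,625; West Corridor 196,574.25 → $196,575; Upper Interchange 667,873.01 → $667,875.
Totals: Pioneer Bridge $63,325 + $223,425 = $286,750; South Overpass $63,325 + $148,625 = $211,950; West Corridor $63,325 + $196,575 = $259,900; Upper Interchange $63,325 + $667,875 = $731,200.

Pioneer Bridge: $286,750 | South Overpass: $211,950 | West Corridor: $259,900 | Upper Interchange: $731,200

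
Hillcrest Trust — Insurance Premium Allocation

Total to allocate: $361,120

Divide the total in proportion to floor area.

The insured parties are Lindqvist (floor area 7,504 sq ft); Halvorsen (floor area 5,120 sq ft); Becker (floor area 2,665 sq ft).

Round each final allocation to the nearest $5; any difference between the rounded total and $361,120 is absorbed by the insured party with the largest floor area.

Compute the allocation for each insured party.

Total floor area = 15,289.
Raw shares: Lindqvist 7,504/15,289 × $361,120 = 177,241.45; Halvorsen 5,120/15,289 × $361,120 = 120,932.33; Becker 2,665/15,289 × $361,120 = 62,946.22.
After rounding ($5): Lindqvist $177,240; Halvorsen $120,930; Becker $62,945. Sum = $361,115.
Difference $361,120 − $361,115 = +$5 applied to largest floor area (Lindqvist): Lindqvist becomes $177,245.

Lindqvist: $177,245; Halvorsen: $120,930; Becker: $62,945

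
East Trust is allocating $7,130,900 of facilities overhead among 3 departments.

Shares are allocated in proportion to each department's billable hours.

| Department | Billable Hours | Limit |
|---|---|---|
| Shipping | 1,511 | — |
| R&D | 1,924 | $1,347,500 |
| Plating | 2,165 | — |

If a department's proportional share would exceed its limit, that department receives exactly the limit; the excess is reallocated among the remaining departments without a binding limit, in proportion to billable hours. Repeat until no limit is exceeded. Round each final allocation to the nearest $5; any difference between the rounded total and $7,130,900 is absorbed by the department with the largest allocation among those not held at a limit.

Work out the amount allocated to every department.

Combined billable hours = 5,600.
Unconstrained shares: Shipping 1,924,069.62; R&D 2,449,973.50; Plating 2,756,856.88.
Held at cap: R&D ($1,347,500); remaining pool $5,783,400 reallocated over remaining billable hours 3,676.
Remaining shares: Shipping 2,377,235.42 → $2,377,235; Plating 3,406,164.58 → $3,406,165.

Shipping: $2,377,235 · R&D: $1,347,500 · Plating: $3,406,165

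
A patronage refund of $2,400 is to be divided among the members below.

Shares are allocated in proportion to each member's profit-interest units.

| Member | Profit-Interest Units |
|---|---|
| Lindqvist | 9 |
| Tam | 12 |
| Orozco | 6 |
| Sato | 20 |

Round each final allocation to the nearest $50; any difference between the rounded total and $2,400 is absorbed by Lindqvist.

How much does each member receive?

Lindqvist: $500; Tam: $600; Orozco: $300; Sato: $1,000

Sum of profit-interest units: 47.
Unrounded shares: Lindqvist 9/47 × $2,400 = 459.57; Tam 12/47 × $2,400 = 612.77; Orozco 6/47 × $2,400 = 306.38; Sato 20/47 × $2,400 = 1,021.28.
After rounding ($50): Lindqvist $450; Tam $600; Orozco $300; Sato $1,000. Sum = $2,350.
Difference $2,400 − $2,350 = +$50 applied to Lindqvist: Lindqvist becomes $500.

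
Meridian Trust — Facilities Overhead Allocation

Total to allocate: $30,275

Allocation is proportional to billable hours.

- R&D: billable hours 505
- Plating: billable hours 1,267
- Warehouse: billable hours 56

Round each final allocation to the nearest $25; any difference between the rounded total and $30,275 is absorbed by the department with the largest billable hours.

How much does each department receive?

R&D: $8,375 | Plating: $20,975 | Warehouse: $925

Total billable hours = 505 + 1,267 + 56 = 1,828.
Pro-rata amounts: R&D 8,363.72; Plating 20,983.82; Warehouse 927.46.
At nearest $25: R&D $8,375; Plating $20,975; Warehouse $925. Sum = $30,275.
No rounding difference to absorb.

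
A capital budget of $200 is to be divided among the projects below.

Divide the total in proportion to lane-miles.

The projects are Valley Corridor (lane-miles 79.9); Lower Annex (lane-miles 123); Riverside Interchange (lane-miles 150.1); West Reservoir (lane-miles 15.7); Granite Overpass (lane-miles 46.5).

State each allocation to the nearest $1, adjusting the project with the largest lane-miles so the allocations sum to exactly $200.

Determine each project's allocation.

Total lane-miles = 415.2.
Pro-rata amounts: Valley Corridor 79.9/415.2 × $200 = 38.49; Lower Annex 123/415.2 × $200 = 59.25; Riverside Interchange 150.1/415.2 × $200 = 72.30; West Reservoir 15.7/415.2 × $200 = 7.56; Granite Overpass 46.5/415.2 × $200 = 22.40.
At nearest $1: Valley Corridor $38; Lower Annex $59; Riverside Interchange $72; West Reservoir $8; Granite Overpass $22. Sum = $199.
Difference $200 − $199 = +$1 applied to largest lane-miles (Riverside Interchange): Riverside Interchange becomes $73.

Valley Corridor: $38 · Lower Annex: $59 · Riverside Interchange: $73 · West Reservoir: $8 · Granite Overpass: $22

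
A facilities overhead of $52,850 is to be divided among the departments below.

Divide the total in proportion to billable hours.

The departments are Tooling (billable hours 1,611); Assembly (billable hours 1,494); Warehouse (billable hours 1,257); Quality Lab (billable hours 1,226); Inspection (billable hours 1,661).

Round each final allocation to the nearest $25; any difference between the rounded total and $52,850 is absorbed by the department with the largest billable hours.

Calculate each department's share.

Tooling: $11,750; Assembly: $10,900; Warehouse: $9,175; Quality Lab: $8,950; Inspection: $12,075

Total billable hours = 7,249.
Raw shares: Tooling 1,611/7,249 × $52,850 = 11,745.25; Assembly 1,494/7,249 × $52,850 = 10,892.25; Warehouse 1,257/7,249 × $52,850 = 9,164.36; Quality Lab 1,226/7,249 × $52,850 = 8,938.35; Inspection 1,661/7,249 × $52,850 = 12,109.79.
After rounding ($25): Tooling $11,750; Assembly $10,900; Warehouse $9,175; Quality Lab $8,950; Inspection $12,100. Sum = $52,875.
Difference $52,850 − $52,875 = −$25 applied to largest billable hours (Inspection): Inspection becomes $12,075.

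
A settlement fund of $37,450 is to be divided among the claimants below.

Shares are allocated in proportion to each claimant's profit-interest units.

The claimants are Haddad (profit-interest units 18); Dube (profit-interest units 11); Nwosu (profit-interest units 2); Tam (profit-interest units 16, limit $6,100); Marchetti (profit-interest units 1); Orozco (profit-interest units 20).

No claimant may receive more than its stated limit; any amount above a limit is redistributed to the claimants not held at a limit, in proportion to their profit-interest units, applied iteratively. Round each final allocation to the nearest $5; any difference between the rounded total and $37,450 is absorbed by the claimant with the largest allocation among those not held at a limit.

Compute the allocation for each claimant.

Combined profit-interest units = 68.
Proportional shares (ignoring caps): Haddad 9,913.24; Dube 6,058.09; Nwosu 1,101.47; Tam 8,811.76; Marchetti 550.74; Orozco 11,014.71.
Cap binds for Tam ($6,100); residual $31,350 reallocated over remaining profit-interest units 52.
Remaining shares: Haddad 10,851.92 → $10,850; Dube 6,631.73 → $6,630; Nwosu 1,205.77 → $1,205; Marchetti 602.88 → $605; Orozco 12,057.69 → $12,060.

Haddad: $10,850 · Dube: $6,630 · Nwosu: $1,205 · Tam: $6,100 · Marchetti: $605 · Orozco: $12,060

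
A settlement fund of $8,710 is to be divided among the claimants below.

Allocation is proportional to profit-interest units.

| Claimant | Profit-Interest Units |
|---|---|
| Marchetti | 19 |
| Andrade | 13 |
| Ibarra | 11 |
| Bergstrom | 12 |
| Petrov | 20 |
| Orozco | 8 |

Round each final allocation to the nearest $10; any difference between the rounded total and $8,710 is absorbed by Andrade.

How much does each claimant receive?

Total profit-interest units = 83.
Raw shares: Marchetti 19/83 × $8,710 = 1,993.86; Andrade 13/83 × $8,710 = 1,364.22; Ibarra 11/83 × $8,710 = 1,154.34; Bergstrom 12/83 × $8,710 = 1,259.28; Petrov 20/83 × $8,710 = 2,098.80; Orozco 8/83 × $8,710 = 839.52.
At nearest $10: Marchetti $1,990; Andrade $1,360; Ibarra $1,150; Bergstrom $1,260; Petrov $2,100; Orozco $840. Sum = $8,700.
Difference $8,710 − $8,700 = +$10 applied to Andrade: Andrade becomes $1,370.

Marchetti: $1,990 · Andrade: $1,370 · Ibarra: $1,150 · Bergstrom: $1,260 · Petrov: $2,100 · Orozco: $840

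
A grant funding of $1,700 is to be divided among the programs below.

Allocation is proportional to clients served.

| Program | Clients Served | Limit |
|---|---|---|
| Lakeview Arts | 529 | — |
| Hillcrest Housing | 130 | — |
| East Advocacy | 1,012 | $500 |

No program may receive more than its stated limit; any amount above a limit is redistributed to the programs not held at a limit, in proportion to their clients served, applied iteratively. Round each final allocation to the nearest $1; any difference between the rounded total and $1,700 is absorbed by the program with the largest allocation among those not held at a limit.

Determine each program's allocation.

Combined clients served = 1,671.
Pro-rata shares before constraints: Lakeview Arts 538.18; Hillcrest Housing 132.26; East Advocacy 1,029.56.
Held at cap: East Advocacy ($500); residual $1,200 reallocated over remaining clients served 659.
Redistributed shares: Lakeview Arts 963.28 → $963; Hillcrest Housing 236.72 → $237.

Lakeview Arts: $963; Hillcrest Housing: $237; East Advocacy: $500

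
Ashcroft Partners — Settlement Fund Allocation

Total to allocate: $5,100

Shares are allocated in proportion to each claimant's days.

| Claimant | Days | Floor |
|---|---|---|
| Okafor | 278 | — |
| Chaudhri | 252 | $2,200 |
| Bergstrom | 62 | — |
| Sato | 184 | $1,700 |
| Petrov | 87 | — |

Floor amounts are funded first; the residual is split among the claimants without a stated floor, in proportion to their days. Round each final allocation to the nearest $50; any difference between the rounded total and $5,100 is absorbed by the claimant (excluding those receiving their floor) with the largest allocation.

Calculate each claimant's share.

Okafor: $800; Chaudhri: $2,200; Bergstrom: $150; Sato: $1,700; Petrov: $250

Minimums first: Chaudhri $2,200; Sato $1,700. Residual $1,200.
Residual split over remaining days 427: Okafor 781.26 → $800; Bergstrom 174.24 → $150; Petrov 244.50 → $250.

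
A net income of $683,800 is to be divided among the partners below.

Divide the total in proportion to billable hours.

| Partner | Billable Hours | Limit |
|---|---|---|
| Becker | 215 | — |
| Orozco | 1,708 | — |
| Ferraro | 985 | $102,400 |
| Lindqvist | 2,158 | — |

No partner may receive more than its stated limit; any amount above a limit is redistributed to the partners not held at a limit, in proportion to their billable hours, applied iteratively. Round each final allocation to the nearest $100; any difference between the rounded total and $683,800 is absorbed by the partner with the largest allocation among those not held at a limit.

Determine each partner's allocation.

Sum of billable hours: 5,066.
Proportional shares (ignoring caps): Becker 29,020.33; Orozco 230,542.91; Ferraro 132,953.61; Lindqvist 291,283.14.
Held at cap: Ferraro ($102,400); balance $581,400 reallocated over remaining billable hours 4,081.
Redistributed shares: Becker 30,629.99 → $30,600; Orozco 243,330.36 → $243,300; Lindqvist 307,439.65 → $307,400.
Rounding difference +$100 applied to Lindqvist → $307,500.

Becker: $30,600 · Orozco: $243,300 · Ferraro: $102,400 · Lindqvist: $307,500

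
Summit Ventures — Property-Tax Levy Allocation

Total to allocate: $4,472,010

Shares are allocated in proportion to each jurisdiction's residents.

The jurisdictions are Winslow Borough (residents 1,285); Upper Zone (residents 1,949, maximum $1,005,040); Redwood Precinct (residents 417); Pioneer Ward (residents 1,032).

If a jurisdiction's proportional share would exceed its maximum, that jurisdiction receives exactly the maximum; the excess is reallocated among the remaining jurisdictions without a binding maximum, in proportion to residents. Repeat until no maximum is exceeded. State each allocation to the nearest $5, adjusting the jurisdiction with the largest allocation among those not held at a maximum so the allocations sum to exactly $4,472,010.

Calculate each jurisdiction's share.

Residents total: 4,683.
Pro-rata shares before constraints: Winslow Borough 1,227,105.03; Upper Zone 1,861,188.87; Redwood Precinct 398,212.29; Pioneer Ward 985,503.81.
Capped: Upper Zone ($1,005,040); residual $3,466,970 reallocated over remaining residents 2,734.
Shares after redistribution: Winslow Borough 1,629,501.26 → $1,629,500; Redwood Precinct 528,795.35 → $528,795; Pioneer Ward 1,308,673.39 → $1,308,675.

Winslow Borough: $1,629,500; Upper Zone: $1,005,040; Redwood Precinct: $528,795; Pioneer Ward: $1,308,675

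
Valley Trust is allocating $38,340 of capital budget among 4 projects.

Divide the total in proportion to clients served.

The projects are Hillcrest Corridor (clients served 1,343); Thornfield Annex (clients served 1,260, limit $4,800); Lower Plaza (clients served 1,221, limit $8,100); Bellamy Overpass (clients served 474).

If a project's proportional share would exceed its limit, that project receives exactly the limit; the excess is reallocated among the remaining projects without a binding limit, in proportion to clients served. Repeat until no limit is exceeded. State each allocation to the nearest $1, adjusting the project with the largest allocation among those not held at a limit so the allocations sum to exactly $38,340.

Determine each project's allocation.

Hillcrest Corridor: $18,803 · Thornfield Annex: $4,800 · Lower Plaza: $8,100 · Bellamy Overpass: $6,637

Total clients served = 4,298.
Proportional shares (ignoring caps): Hillcrest Corridor 11,980.13; Thornfield Annex 11,239.74; Lower Plaza 10,891.84; Bellamy Overpass 4,228.28.
Capped: Thornfield Annex ($4,800), Lower Plaza ($8,100); remaining pool $25,440 reallocated over remaining clients served 1,817.
Shares after redistribution: Hillcrest Corridor 18,803.48 → $18,803; Bellamy Overpass 6,636.52 → $6,637.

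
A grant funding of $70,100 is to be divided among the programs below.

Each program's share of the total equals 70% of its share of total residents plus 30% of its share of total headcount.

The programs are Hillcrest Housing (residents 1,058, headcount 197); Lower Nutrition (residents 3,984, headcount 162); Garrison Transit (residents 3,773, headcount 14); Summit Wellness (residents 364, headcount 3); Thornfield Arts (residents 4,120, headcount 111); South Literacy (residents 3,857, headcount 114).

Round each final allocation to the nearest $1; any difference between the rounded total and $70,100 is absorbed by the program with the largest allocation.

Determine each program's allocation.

Totals — residents 17,156, headcount 601.
Composite weights (70% residents + 30% headcount): Hillcrest Housing 0.1415; Lower Nutrition 0.2434; Garrison Transit 0.1609; Summit Wellness 0.0163; Thornfield Arts 0.2235; South Literacy 0.2143.
Raw shares: Hillcrest Housing 9,919.48; Lower Nutrition 17,063.78; Garrison Transit 11,281.51; Summit Wellness 1,146.10; Thornfield Arts 15,668.20; South Literacy 15,020.93.
At nearest $1: Hillcrest Housing $9,919; Lower Nutrition $17,064; Garrison Transit $11,282; Summit Wellness $1,146; Thornfield Arts $15,668; South Literacy $15,021. Sum = $70,100.
No rounding difference to absorb.

Hillcrest Housing: $9,919; Lower Nutrition: $17,064; Garrison Transit: $11,282; Summit Wellness: $1,146; Thornfield Arts: $15,668; South Literacy: $15,021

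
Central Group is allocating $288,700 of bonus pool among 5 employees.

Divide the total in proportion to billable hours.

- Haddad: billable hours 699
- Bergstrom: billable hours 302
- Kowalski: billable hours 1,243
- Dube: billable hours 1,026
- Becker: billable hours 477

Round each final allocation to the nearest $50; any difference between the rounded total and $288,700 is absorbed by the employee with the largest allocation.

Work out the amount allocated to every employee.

Sum of billable hours: 3,747.
Raw shares: Haddad 699/3,747 × $288,700 = 53,856.77; Bergstrom 302/3,747 × $288,700 = 23,268.59; Kowalski 1,243/3,747 × $288,700 = 95,771.04; Dube 1,026/3,747 × $288,700 = 79,051.56; Becker 477/3,747 × $288,700 = 36,752.04.
After rounding ($50): Haddad $53,850; Bergstrom $23,250; Kowalski $95,750; Dube $79,050; Becker $36,750. Sum = $288,650.
Difference $288,700 − $288,650 = +$50 applied to largest allocation (Kowalski): Kowalski becomes $95,800.

Haddad: $53,850 · Bergstrom: $23,250 · Kowalski: $95,800 · Dube: $79,050 · Becker: $36,750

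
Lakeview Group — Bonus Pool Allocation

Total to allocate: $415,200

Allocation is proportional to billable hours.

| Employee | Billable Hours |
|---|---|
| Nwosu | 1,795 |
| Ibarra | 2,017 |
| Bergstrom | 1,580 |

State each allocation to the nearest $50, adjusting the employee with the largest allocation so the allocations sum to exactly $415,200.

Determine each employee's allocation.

Combined billable hours = 5,392.
Unrounded shares: Nwosu 1,795/5,392 × $415,200 = 138,220.33; Ibarra 2,017/5,392 × $415,200 = 155,314.99; Bergstrom 1,580/5,392 × $415,200 = 121,664.69.
After rounding ($50): Nwosu $138,200; Ibarra $155,300; Bergstrom $121,650. Sum = $415,150.
Difference $415,200 − $415,150 = +$50 applied to largest allocation (Ibarra): Ibarra becomes $155,350.

Nwosu: $138,200; Ibarra: $155,350; Bergstrom: $121,650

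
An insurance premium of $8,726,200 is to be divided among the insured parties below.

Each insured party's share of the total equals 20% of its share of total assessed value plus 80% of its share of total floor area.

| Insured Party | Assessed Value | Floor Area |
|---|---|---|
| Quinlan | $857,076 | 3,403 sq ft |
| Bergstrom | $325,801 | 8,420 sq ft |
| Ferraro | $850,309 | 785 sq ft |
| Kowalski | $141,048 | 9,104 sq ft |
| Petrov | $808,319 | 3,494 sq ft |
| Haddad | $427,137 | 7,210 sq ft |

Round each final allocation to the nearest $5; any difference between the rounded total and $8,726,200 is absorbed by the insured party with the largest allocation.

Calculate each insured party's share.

Totals — assessed value 3,409,690, floor area 32,416.
Composite weights (20% assessed value + 80% floor area): Quinlan 0.1343; Bergstrom 0.2269; Ferraro 0.0692; Kowalski 0.2330; Petrov 0.1336; Haddad 0.2030.
Unrounded shares: Quinlan 1,171,546.24; Bergstrom 1,980,052.60; Ferraro 604,282.18; Kowalski 2,032,790.39; Petrov 1,166,187.45; Haddad 1,771,341.13.
After rounding ($5): Quinlan $1,171,545; Bergstrom $1,980,055; Ferraro $604,280; Kowalski $2,032,790; Petrov $1,166,185; Haddad $1,771,340. Sum = $8,726,195.
Difference $8,726,200 − $8,726,195 = +$5 applied to largest allocation (Kowalski): Kowalski becomes $2,032,795.

Quinlan: $1,171,545 · Bergstrom: $1,980,055 · Ferraro: $604,280 · Kowalski: $2,032,795 · Petrov: $1,166,185 · Haddad: $1,771,340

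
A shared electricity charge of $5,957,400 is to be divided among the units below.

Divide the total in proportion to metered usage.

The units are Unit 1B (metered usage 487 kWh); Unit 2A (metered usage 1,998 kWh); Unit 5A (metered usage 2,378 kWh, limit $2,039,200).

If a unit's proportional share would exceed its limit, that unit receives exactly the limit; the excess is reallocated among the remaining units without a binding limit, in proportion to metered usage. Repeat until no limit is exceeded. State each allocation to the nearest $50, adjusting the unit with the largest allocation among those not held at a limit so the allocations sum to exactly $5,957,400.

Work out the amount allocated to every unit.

Combined metered usage = 4,863.
Unconstrained shares: Unit 1B 596,597.53; Unit 2A 2,447,642.44; Unit 5A 2,913,160.02.
Cap binds for Unit 5A ($2,039,200); residual $3,918,200 reallocated over remaining metered usage 2,485.
Remaining shares: Unit 1B 767,872.60 → $767,850; Unit 2A 3,150,327.40 → $3,150,350.

Unit 1B: $767,850; Unit 2A: $3,150,350; Unit 5A: $2,039,200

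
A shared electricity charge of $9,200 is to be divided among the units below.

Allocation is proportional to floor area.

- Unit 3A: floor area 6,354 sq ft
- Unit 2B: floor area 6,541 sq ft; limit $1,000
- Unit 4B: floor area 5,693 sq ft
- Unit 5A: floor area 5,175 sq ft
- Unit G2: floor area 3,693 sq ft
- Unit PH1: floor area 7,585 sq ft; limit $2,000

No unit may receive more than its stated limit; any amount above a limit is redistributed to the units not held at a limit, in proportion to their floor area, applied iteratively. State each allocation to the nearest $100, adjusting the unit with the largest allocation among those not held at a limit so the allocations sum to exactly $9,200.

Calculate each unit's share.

Unit 3A: $1,900 | Unit 2B: $1,000 | Unit 4B: $1,700 | Unit 5A: $1,500 | Unit G2: $1,100 | Unit PH1: $2,000

Sum of floor area: 35,041.
Proportional shares (ignoring caps): Unit 3A 1,668.24; Unit 2B 1,717.34; Unit 4B 1,494.69; Unit 5A 1,358.69; Unit G2 969.60; Unit PH1 1,991.44.
Cap binds for Unit 2B ($1,000); remaining pool $8,200 reallocated over remaining floor area 28,500.
Cap binds for Unit PH1 ($2,000); remaining pool $6,200 reallocated over remaining floor area 20,915.
Remaining shares: Unit 3A 1,883.57 → $1,900; Unit 4B 1,687.62 → $1,700; Unit 5A 1,534.07 → $1,500; Unit G2 1,094.75 → $1,100.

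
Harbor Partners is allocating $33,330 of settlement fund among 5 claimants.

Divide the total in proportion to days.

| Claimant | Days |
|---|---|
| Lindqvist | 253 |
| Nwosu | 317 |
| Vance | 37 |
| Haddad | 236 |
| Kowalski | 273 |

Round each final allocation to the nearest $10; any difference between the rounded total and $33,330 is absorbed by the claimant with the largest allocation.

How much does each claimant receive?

Lindqvist: $7,560; Nwosu: $9,460; Vance: $1,110; Haddad: $7,050; Kowalski: $8,150

Sum of days: 1,116.
Unrounded shares: Lindqvist 253/1,116 × $33,330 = 7,555.99; Nwosu 317/1,116 × $33,330 = 9,467.39; Vance 37/1,116 × $33,330 = 1,105.03; Haddad 236/1,116 × $33,330 = 7,048.28; Kowalski 273/1,116 × $33,330 = 8,153.31.
Rounded to nearest $10: Lindqvist $7,560; Nwosu $9,470; Vance $1,110; Haddad $7,050; Kowalski $8,150. Sum = $33,340.
Difference $33,330 − $33,340 = −$10 applied to largest allocation (Nwosu): Nwosu becomes $9,460.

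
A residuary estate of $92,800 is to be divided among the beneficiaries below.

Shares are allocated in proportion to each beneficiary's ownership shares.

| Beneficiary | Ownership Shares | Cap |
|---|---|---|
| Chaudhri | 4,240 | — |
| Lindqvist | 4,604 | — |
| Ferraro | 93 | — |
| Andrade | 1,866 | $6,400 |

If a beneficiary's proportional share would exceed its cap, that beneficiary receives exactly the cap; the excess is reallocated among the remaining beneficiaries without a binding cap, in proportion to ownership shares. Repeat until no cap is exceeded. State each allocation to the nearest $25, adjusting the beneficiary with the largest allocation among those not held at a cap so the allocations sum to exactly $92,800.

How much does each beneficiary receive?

Total ownership shares = 10,803.
Proportional shares (ignoring caps): Chaudhri 36,422.48; Lindqvist 39,549.31; Ferraro 798.89; Andrade 16,029.33.
Cap binds for Andrade ($6,400); residual $86,400 reallocated over remaining ownership shares 8,937.
Shares after redistribution: Chaudhri 40,990.94 → $41,000; Lindqvist 44,509.97 → $44,500; Ferraro 899.09 → $900.

Chaudhri: $41,000; Lindqvist: $44,500; Ferraro: $900; Andrade: $6,400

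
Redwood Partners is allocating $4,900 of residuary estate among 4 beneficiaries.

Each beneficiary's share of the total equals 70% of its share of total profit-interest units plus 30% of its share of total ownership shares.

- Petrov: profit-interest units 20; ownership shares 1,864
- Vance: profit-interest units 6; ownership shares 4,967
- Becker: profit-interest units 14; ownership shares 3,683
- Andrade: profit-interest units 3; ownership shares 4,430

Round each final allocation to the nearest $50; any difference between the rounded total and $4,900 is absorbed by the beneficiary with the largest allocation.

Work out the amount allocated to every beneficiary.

Totals — profit-interest units 43, ownership shares 14,944.
Combined weights (70% profit-interest units + 30% ownership shares): Petrov 0.3630; Vance 0.1974; Becker 0.3018; Andrade 0.1378.
Pro-rata amounts: Petrov 1,778.71; Vance 967.19; Becker 1,479.03; Andrade 675.07.
After rounding ($50): Petrov $1,800; Vance $950; Becker $1,500; Andrade $700. Sum = $4,950.
Difference $4,900 − $4,950 = −$50 applied to largest allocation (Petrov): Petrov becomes $1,750.

Petrov: $1,750 · Vance: $950 · Becker: $1,500 · Andrade: $700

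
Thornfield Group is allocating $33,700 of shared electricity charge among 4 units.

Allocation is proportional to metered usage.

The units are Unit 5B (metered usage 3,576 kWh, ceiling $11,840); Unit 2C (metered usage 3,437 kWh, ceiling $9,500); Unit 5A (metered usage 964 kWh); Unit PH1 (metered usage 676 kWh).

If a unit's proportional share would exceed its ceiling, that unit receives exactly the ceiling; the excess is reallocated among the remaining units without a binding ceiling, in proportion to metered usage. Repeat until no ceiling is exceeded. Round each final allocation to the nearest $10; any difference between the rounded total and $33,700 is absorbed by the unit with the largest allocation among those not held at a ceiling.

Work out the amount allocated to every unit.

Total metered usage = 8,653.
Proportional shares (ignoring caps): Unit 5B 13,927.10; Unit 2C 13,385.75; Unit 5A 3,754.40; Unit PH1 2,632.75.
Capped: Unit 5B ($11,840), Unit 2C ($9,500); remaining pool $12,360 reallocated over remaining metered usage 1,640.
Remaining shares: Unit 5A 7,265.27 → $7,270; Unit PH1 5,094.73 → $5,090.

Unit 5B: $11,840 · Unit 2C: $9,500 · Unit 5A: $7,270 · Unit PH1: $5,090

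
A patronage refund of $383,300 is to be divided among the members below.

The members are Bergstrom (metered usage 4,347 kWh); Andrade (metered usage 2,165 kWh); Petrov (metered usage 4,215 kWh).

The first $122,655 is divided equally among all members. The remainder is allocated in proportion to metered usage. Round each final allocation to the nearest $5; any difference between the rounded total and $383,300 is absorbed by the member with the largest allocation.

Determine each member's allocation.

Equal tier: $122,655 ÷ 3 = $40,885 apiece.
Remainder $260,645 by metered usage (total 10,727): Bergstrom 105,623.55 → $105,625; Andrade 52,605.24 → $52,605; Petrov 102,416.21 → $102,415.
Totals: Bergstrom $40,885 + $105,625 = $146,510; Andrade $40,885 + $52,605 = $93,490; Petrov $40,885 + $102,415 = $143,300.

Bergstrom: $146,510; Andrade: $93,490; Petrov: $143,300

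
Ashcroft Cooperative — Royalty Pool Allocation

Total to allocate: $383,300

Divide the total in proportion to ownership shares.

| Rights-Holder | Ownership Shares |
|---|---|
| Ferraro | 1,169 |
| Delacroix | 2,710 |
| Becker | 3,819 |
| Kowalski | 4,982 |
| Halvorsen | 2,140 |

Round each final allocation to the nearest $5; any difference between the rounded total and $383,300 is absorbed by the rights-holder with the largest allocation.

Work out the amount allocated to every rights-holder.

Ferraro: $30,235 | Delacroix: $70,090 | Becker: $98,775 | Kowalski: $128,850 | Halvorsen: $55,350

Sum of ownership shares: 14,820.
Unrounded shares: Ferraro 1,169/14,820 × $383,300 = 30,234.66; Delacroix 2,710/14,820 × $383,300 = 70,090.62; Becker 3,819/14,820 × $383,300 = 98,773.46; Kowalski 4,982/14,820 × $383,300 = 128,852.94; Halvorsen 2,140/14,820 × $383,300 = 55,348.31.
After rounding ($5): Ferraro $30,235; Delacroix $70,090; Becker $98,775; Kowalski $128,855; Halvorsen $55,350. Sum = $383,305.
Difference $383,300 − $383,305 = −$5 applied to largest allocation (Kowalski): Kowalski becomes $128,850.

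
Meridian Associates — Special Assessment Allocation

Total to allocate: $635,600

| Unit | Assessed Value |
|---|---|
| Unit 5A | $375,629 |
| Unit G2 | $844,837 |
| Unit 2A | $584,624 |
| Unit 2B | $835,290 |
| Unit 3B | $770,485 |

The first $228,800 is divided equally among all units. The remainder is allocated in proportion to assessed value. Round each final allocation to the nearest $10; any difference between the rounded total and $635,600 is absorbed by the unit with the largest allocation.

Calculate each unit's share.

Equal tier: $228,800 ÷ 5 = $45,760 apiece.
Remainder $406,800 by assessed value (total 3,410,865): Unit 5A 44,799.74 → $44,800; Unit G2 100,760.27 → $100,760; Unit 2A 69,725.73 → $69,730; Unit 2B 99,621.64 → $99,620; Unit 3B 91,892.61 → $91,890.
Totals: Unit 5A $45,760 + $44,800 = $90,560; Unit G2 $45,760 + $100,760 = $146,520; Unit 2A $45,760 + $69,730 = $115,490; Unit 2B $45,760 + $99,620 = $145,380; Unit 3B $45,760 + $91,890 = $137,650.

Unit 5A: $90,560; Unit G2: $146,520; Unit 2A: $115,490; Unit 2B: $145,380; Unit 3B: $137,650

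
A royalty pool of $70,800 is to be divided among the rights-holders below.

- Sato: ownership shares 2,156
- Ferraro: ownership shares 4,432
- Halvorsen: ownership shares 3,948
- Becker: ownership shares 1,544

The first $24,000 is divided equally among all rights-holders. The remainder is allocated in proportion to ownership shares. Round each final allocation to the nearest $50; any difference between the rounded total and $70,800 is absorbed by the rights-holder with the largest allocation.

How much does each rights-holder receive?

$24,000 shared equally gives $6,000 per rights-holder.
Remainder $46,800 by ownership shares (total 12,080): Sato 8,352.72 → $8,350; Ferraro 17,170.33 → $17,150; Halvorsen 15,295.23 → $15,300; Becker 5,981.72 → $6,000.
Totals: Sato $6,000 + $8,350 = $14,350; Ferraro $6,000 + $17,150 = $23,150; Halvorsen $6,000 + $15,300 = $21,300; Becker $6,000 + $6,000 = $12,000.

Sato: $14,350 | Ferraro: $23,150 | Halvorsen: $21,300 | Becker: $12,000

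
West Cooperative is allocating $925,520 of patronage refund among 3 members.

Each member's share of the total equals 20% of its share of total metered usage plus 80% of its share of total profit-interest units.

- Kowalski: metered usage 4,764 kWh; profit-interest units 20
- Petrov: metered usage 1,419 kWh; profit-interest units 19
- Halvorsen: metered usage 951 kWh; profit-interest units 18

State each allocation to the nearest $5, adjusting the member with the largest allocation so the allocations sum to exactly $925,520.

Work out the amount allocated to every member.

Kowalski: $383,405 · Petrov: $283,625 · Halvorsen: $258,490

Totals — metered usage 7,134, profit-interest units 57.
Blended shares (20% metered usage + 80% profit-interest units): Kowalski 0.4143; Petrov 0.3064; Halvorsen 0.2793.
Unrounded shares: Kowalski 383,405.33; Petrov 283,623.75; Halvorsen 258,490.92.
Rounded to nearest $5: Kowalski $383,405; Petrov $283,625; Halvorsen $258,490. Sum = $925,520.
Rounded total matches; no reconciliation needed.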